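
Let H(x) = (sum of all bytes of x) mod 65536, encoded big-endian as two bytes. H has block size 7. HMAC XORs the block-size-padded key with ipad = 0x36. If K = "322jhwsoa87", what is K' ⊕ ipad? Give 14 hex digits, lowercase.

35a43636363636

Key "322jhwsoa87" = 33 32 32 6a 68 77 73 6f 61 38 37 is 11 bytes > B = 7, so hash it first: H(key) = 03 92, then zero-pad to 7 bytes: K' = 03 92 00 00 00 00 00.
XOR each byte with 0x36: 03⊕36=35, 92⊕36=a4, 00⊕36=36, 00⊕36=36, 00⊕36=36, 00⊕36=36, 00⊕36=36.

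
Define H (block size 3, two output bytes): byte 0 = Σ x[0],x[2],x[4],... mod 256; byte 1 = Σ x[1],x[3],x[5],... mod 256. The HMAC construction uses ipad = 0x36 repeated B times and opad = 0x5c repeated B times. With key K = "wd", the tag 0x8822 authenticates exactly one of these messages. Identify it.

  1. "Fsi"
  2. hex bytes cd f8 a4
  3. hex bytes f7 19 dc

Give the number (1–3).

Key "wd" = 77 64 is 2 bytes ≤ B = 3; zero-pad to 3 bytes: K' = 77 64 00.
K' ⊕ ipad = 41 52 36; K' ⊕ opad = 2b 38 5c.
m1: inner = H(41 52 36 46 73 69) = ea 01; tag = H(2b 38 5c ea 01) = 8822 ← matches
m2: inner = H(41 52 36 cd f8 a4) = 6f c3; tag = H(2b 38 5c 6f c3) = 4aa7
m3: inner = H(41 52 36 f7 19 dc) = 90 25; tag = H(2b 38 5c 90 25) = acc8

1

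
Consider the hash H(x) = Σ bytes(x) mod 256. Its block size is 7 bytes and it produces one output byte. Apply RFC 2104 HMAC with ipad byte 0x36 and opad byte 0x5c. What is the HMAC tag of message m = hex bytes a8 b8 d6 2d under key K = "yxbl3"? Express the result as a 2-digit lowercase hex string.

Key "yxbl3" = 79 78 62 6c 33 is 5 bytes ≤ B = 7; zero-pad to 7 bytes: K' = 79 78 62 6c 33 00 00.
K' ⊕ ipad = 4f 4e 54 5a 05 36 36.  K' ⊕ opad = 25 24 3e 30 6f 5c 5c.
Inner input = (K'⊕ipad) ∥ m = 4f 4e 54 5a 05 36 36 ∥ a8 b8 d6 2d.
Inner hash: sum = 79+78+84+90+5+54+54+168+184+214+45 = 1055; mod 256 = 31 → 1f.
Outer input = (K'⊕opad) ∥ inner = 25 24 3e 30 6f 5c 5c ∥ 1f.
Outer hash (tag): sum = 37+36+62+48+111+92+92+31 = 509; mod 256 = 253 → fd.

fd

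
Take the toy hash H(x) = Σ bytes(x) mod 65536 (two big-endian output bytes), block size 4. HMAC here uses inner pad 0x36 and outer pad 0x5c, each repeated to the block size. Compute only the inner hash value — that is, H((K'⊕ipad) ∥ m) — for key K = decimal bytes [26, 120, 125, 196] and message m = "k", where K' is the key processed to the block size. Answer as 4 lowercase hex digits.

Key decimal bytes [26, 120, 125, 196] = 1a 78 7d c4 is exactly B = 4 bytes: K' = 1a 78 7d c4.
K' ⊕ ipad = 2c 4e 4b f2.
Inner input = 2c 4e 4b f2 ∥ 6b.
Inner hash: sum = 44+78+75+242+107 = 546 → 02 22.

0222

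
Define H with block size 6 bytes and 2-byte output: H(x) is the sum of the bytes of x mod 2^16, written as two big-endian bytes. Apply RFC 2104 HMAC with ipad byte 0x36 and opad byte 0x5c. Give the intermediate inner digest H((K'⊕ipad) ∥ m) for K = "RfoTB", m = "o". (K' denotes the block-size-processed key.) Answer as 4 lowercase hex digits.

0288

Key "RfoTB" = 52 66 6f 54 42 is 5 bytes ≤ B = 6; zero-pad to 6 bytes: K' = 52 66 6f 54 42 00.
K' ⊕ ipad = 64 50 59 62 74 36.
Inner input = 64 50 59 62 74 36 ∥ 6f.
Inner hash: sum = 100+80+89+98+116+54+111 = 648 → 02 88.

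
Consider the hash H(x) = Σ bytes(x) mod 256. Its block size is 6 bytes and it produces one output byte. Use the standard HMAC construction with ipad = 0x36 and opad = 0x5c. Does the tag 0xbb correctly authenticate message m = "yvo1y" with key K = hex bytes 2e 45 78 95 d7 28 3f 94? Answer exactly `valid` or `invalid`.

invalid

Key hex bytes 2e 45 78 95 d7 28 3f 94 is 8 bytes > B = 6, so hash it first: H(key) = 52, then zero-pad to 6 bytes: K' = 52 00 00 00 00 00.
K' ⊕ ipad = 64 36 36 36 36 36; K' ⊕ opad = 0e 5c 5c 5c 5c 5c.
Inner hash: sum = 100+54+54+54+54+54+121+118+111+49+121 = 890; mod 256 = 122 → 7a.
Outer hash (recomputed tag): sum = 14+92+92+92+92+92+122 = 596; mod 256 = 84 → 54.
Recomputed tag = 54; claimed = bb → mismatch.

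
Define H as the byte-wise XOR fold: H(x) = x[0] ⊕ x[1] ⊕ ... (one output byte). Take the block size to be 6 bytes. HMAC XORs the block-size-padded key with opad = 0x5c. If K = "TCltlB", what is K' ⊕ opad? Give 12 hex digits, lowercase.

081f3028301e

Key "TCltlB" = 54 43 6c 74 6c 42 is exactly B = 6 bytes: K' = 54 43 6c 74 6c 42.
XOR each byte with 0x5c: 54⊕5c=08, 43⊕5c=1f, 6c⊕5c=30, 74⊕5c=28, 6c⊕5c=30, 42⊕5c=1e.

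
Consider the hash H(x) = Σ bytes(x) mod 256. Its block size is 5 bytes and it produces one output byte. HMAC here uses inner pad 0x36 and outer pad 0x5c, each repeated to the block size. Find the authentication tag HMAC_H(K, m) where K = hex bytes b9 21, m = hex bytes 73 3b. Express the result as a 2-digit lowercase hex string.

Key hex bytes b9 21 is 2 bytes ≤ B = 5; zero-pad to 5 bytes: K' = b9 21 00 00 00.
K' ⊕ ipad = 8f 17 36 36 36.  K' ⊕ opad = e5 7d 5c 5c 5c.
Inner input = (K'⊕ipad) ∥ m = 8f 17 36 36 36 ∥ 73 3b.
Inner hash: sum = 143+23+54+54+54+115+59 = 502; mod 256 = 246 → f6.
Outer input = (K'⊕opad) ∥ inner = e5 7d 5c 5c 5c ∥ f6.
Outer hash (tag): sum = 229+125+92+92+92+246 = 876; mod 256 = 108 → 6c.

6c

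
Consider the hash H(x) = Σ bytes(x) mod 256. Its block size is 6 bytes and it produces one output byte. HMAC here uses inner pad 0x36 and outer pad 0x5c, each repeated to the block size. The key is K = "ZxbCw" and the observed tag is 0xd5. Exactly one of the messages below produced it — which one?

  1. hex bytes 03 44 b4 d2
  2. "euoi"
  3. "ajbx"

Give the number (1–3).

1

Key "ZxbCw" = 5a 78 62 43 77 is 5 bytes ≤ B = 6; zero-pad to 6 bytes: K' = 5a 78 62 43 77 00.
K' ⊕ ipad = 6c 4e 54 75 41 36; K' ⊕ opad = 06 24 3e 1f 2b 5c.
m1: inner = H(6c 4e 54 75 41 36 03 44 b4 d2) = c7; tag = H(06 24 3e 1f 2b 5c c7) = d5 ← matches
m2: inner = H(6c 4e 54 75 41 36 65 75 6f 69) = ac; tag = H(06 24 3e 1f 2b 5c ac) = ba
m3: inner = H(6c 4e 54 75 41 36 61 6a 62 78) = 9f; tag = H(06 24 3e 1f 2b 5c 9f) = ad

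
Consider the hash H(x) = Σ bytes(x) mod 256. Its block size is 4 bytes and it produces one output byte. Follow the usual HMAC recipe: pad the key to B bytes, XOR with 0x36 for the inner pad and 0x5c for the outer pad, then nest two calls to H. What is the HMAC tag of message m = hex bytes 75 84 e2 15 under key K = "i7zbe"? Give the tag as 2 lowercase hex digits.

3a

Key "i7zbe" = 69 37 7a 62 65 is 5 bytes > B = 4, so hash it first: H(key) = e1, then zero-pad to 4 bytes: K' = e1 00 00 00.
K' ⊕ ipad = d7 36 36 36.  K' ⊕ opad = bd 5c 5c 5c.
Inner input = (K'⊕ipad) ∥ m = d7 36 36 36 ∥ 75 84 e2 15.
Inner hash: sum = 215+54+54+54+117+132+226+21 = 873; mod 256 = 105 → 69.
Outer input = (K'⊕opad) ∥ inner = bd 5c 5c 5c ∥ 69.
Outer hash (tag): sum = 189+92+92+92+105 = 570; mod 256 = 58 → 3a.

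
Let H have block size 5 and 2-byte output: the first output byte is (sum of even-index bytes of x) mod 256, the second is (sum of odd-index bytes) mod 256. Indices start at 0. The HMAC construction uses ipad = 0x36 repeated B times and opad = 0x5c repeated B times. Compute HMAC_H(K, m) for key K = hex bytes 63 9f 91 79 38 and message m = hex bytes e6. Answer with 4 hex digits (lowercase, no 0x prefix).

Key hex bytes 63 9f 91 79 38 is exactly B = 5 bytes: K' = 63 9f 91 79 38.
K' ⊕ ipad = 55 a9 a7 4f 0e.  K' ⊕ opad = 3f c3 cd 25 64.
Inner input = (K'⊕ipad) ∥ m = 55 a9 a7 4f 0e ∥ e6.
Inner hash: even-index sum = 266 mod 256 = 10; odd-index sum = 478 mod 256 = 222 → 0a de.
Outer input = (K'⊕opad) ∥ inner = 3f c3 cd 25 64 ∥ 0a de.
Outer hash (tag): even-index sum = 590 mod 256 = 78; odd-index sum = 242 mod 256 = 242 → 4e f2.

4ef2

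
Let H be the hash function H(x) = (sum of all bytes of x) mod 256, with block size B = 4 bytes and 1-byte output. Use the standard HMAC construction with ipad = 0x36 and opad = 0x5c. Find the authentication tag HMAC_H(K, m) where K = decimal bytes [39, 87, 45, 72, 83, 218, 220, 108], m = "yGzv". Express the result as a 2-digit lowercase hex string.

f8

Key decimal bytes [39, 87, 45, 72, 83, 218, 220, 108] = 27 57 2d 48 53 da dc 6c is 8 bytes > B = 4, so hash it first: H(key) = 68, then zero-pad to 4 bytes: K' = 68 00 00 00.
K' ⊕ ipad = 5e 36 36 36.  K' ⊕ opad = 34 5c 5c 5c.
Inner input = (K'⊕ipad) ∥ m = 5e 36 36 36 ∥ 79 47 7a 76.
Inner hash: sum = 94+54+54+54+121+71+122+118 = 688; mod 256 = 176 → b0.
Outer input = (K'⊕opad) ∥ inner = 34 5c 5c 5c ∥ b0.
Outer hash (tag): sum = 52+92+92+92+176 = 504; mod 256 = 248 → f8.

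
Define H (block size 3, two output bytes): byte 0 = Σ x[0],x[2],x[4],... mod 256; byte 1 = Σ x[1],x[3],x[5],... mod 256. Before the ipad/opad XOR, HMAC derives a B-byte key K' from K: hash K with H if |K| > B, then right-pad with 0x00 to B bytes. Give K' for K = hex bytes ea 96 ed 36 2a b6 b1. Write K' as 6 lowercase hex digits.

|K| = 7 > B = 3, so first hash the key.
H(K): even-index sum = 690 mod 256 = 178; odd-index sum = 386 mod 256 = 130 → b2 82.
Zero-pad H(K) = b2 82 to 3 bytes: K' = b2 82 00.

b28200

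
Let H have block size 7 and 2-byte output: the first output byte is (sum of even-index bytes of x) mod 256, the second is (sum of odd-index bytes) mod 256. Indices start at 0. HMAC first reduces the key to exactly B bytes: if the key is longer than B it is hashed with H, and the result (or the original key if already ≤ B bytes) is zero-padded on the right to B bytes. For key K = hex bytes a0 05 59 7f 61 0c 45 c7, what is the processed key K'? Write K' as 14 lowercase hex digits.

9f570000000000

|K| = 8 > B = 7, so first hash the key.
H(K): even-index sum = 415 mod 256 = 159; odd-index sum = 343 mod 256 = 87 → 9f 57.
Zero-pad H(K) = 9f 57 to 7 bytes: K' = 9f 57 00 00 00 00 00.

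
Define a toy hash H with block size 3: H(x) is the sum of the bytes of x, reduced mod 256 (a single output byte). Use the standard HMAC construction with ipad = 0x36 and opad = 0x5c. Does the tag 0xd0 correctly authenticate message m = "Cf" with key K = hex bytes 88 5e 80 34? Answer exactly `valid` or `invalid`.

Key hex bytes 88 5e 80 34 is 4 bytes > B = 3, so hash it first: H(key) = 9a, then zero-pad to 3 bytes: K' = 9a 00 00.
K' ⊕ ipad = ac 36 36; K' ⊕ opad = c6 5c 5c.
Inner hash: sum = 172+54+54+67+102 = 449; mod 256 = 193 → c1.
Outer hash (recomputed tag): sum = 198+92+92+193 = 575; mod 256 = 63 → 3f.
Recomputed tag = 3f; claimed = d0 → mismatch.

invalid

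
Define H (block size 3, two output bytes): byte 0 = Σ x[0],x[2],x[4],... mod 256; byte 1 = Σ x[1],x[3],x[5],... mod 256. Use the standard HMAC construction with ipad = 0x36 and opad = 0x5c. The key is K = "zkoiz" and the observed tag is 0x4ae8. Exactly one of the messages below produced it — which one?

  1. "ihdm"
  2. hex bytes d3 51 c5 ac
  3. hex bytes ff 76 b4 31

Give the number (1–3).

Key "zkoiz" = 7a 6b 6f 69 7a is 5 bytes > B = 3, so hash it first: H(key) = 63 d4, then zero-pad to 3 bytes: K' = 63 d4 00.
K' ⊕ ipad = 55 e2 36; K' ⊕ opad = 3f 88 5c.
m1: inner = H(55 e2 36 69 68 64 6d) = 60 af; tag = H(3f 88 5c 60 af) = 4ae8 ← matches
m2: inner = H(55 e2 36 d3 51 c5 ac) = 88 7a; tag = H(3f 88 5c 88 7a) = 1510
m3: inner = H(55 e2 36 ff 76 b4 31) = 32 95; tag = H(3f 88 5c 32 95) = 30ba

1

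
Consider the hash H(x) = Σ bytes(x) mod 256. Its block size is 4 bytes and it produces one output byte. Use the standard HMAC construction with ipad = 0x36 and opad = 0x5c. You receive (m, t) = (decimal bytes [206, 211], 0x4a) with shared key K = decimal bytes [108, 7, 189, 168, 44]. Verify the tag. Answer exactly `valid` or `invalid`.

invalid

Key decimal bytes [108, 7, 189, 168, 44] = 6c 07 bd a8 2c is 5 bytes > B = 4, so hash it first: H(key) = 04, then zero-pad to 4 bytes: K' = 04 00 00 00.
K' ⊕ ipad = 32 36 36 36; K' ⊕ opad = 58 5c 5c 5c.
Inner hash: sum = 50+54+54+54+206+211 = 629; mod 256 = 117 → 75.
Outer hash (recomputed tag): sum = 88+92+92+92+117 = 481; mod 256 = 225 → e1.
Recomputed tag = e1; claimed = 4a → mismatch.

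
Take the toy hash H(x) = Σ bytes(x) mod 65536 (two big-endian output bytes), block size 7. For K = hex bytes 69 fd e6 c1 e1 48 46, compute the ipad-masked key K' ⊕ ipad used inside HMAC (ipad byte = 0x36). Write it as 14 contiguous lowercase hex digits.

5fcbd0f7d77e70

Key hex bytes 69 fd e6 c1 e1 48 46 is exactly B = 7 bytes: K' = 69 fd e6 c1 e1 48 46.
XOR each byte with 0x36: 69⊕36=5f, fd⊕36=cb, e6⊕36=d0, c1⊕36=f7, e1⊕36=d7, 48⊕36=7e, 46⊕36=70.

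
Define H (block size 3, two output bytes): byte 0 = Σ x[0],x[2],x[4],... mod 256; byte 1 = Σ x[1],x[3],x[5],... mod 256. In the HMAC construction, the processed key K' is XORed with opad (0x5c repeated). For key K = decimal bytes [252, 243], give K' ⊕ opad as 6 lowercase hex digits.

Key decimal bytes [252, 243] = fc f3 is 2 bytes ≤ B = 3; zero-pad to 3 bytes: K' = fc f3 00.
XOR each byte with 0x5c: fc⊕5c=a0, f3⊕5c=af, 00⊕5c=5c.

a0af5c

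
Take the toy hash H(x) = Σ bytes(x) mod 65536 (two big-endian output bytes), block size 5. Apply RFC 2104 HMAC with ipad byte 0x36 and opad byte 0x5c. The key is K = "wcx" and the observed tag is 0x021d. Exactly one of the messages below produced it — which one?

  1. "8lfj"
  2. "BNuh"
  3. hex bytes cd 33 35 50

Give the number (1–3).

3

Key "wcx" = 77 63 78 is 3 bytes ≤ B = 5; zero-pad to 5 bytes: K' = 77 63 78 00 00.
K' ⊕ ipad = 41 55 4e 36 36; K' ⊕ opad = 2b 3f 24 5c 5c.
m1: inner = H(41 55 4e 36 36 38 6c 66 6a) = 02 c4; tag = H(2b 3f 24 5c 5c 02 c4) = 020c
m2: inner = H(41 55 4e 36 36 42 4e 75 68) = 02 bd; tag = H(2b 3f 24 5c 5c 02 bd) = 0205
m3: inner = H(41 55 4e 36 36 cd 33 35 50) = 02 d5; tag = H(2b 3f 24 5c 5c 02 d5) = 021d ← matches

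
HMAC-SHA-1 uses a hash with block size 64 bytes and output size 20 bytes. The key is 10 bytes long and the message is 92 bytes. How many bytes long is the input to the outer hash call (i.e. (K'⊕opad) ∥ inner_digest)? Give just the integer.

Key is 10 ≤ 64 bytes, zero-padded: |K'| = 64.
Outer input = (K'⊕opad) ∥ H(inner) → 64 + 20 = 84 bytes.

84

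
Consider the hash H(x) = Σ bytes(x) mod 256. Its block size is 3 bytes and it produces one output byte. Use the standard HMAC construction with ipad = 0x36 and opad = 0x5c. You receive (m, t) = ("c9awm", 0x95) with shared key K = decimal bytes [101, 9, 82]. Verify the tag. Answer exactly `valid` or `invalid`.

Key decimal bytes [101, 9, 82] = 65 09 52 is exactly B = 3 bytes: K' = 65 09 52.
K' ⊕ ipad = 53 3f 64; K' ⊕ opad = 39 55 0e.
Inner hash: sum = 83+63+100+99+57+97+119+109 = 727; mod 256 = 215 → d7.
Outer hash (recomputed tag): sum = 57+85+14+215 = 371; mod 256 = 115 → 73.
Recomputed tag = 73; claimed = 95 → mismatch.

invalid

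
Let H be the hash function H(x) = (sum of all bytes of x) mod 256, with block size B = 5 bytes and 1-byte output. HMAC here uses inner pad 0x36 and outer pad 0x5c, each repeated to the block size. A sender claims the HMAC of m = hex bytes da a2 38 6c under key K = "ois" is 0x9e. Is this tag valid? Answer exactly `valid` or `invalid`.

Key "ois" = 6f 69 73 is 3 bytes ≤ B = 5; zero-pad to 5 bytes: K' = 6f 69 73 00 00.
K' ⊕ ipad = 59 5f 45 36 36; K' ⊕ opad = 33 35 2f 5c 5c.
Inner hash: sum = 89+95+69+54+54+218+162+56+108 = 905; mod 256 = 137 → 89.
Outer hash (recomputed tag): sum = 51+53+47+92+92+137 = 472; mod 256 = 216 → d8.
Recomputed tag = d8; claimed = 9e → mismatch.

invalid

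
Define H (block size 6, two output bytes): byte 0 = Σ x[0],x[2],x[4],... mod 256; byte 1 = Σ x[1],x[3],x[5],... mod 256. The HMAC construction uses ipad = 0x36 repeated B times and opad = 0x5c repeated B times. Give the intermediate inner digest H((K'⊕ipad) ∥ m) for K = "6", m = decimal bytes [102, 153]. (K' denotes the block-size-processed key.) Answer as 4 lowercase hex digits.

d23b

Key "6" = 36 is 1 byte ≤ B = 6; zero-pad to 6 bytes: K' = 36 00 00 00 00 00.
K' ⊕ ipad = 00 36 36 36 36 36.
Inner input = 00 36 36 36 36 36 ∥ 66 99.
Inner hash: even-index sum = 210 mod 256 = 210; odd-index sum = 315 mod 256 = 59 → d2 3b.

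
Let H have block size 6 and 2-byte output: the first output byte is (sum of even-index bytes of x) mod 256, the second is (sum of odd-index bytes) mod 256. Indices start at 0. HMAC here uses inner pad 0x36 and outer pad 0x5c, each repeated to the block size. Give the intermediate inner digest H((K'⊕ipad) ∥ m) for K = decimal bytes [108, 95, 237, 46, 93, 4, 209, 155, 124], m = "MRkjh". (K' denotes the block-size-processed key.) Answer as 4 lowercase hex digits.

Key decimal bytes [108, 95, 237, 46, 93, 4, 209, 155, 124] = 6c 5f ed 2e 5d 04 d1 9b 7c is 9 bytes > B = 6, so hash it first: H(key) = 03 2c, then zero-pad to 6 bytes: K' = 03 2c 00 00 00 00.
K' ⊕ ipad = 35 1a 36 36 36 36.
Inner input = 35 1a 36 36 36 36 ∥ 4d 52 6b 6a 68.
Inner hash: even-index sum = 449 mod 256 = 193; odd-index sum = 322 mod 256 = 66 → c1 42.

c142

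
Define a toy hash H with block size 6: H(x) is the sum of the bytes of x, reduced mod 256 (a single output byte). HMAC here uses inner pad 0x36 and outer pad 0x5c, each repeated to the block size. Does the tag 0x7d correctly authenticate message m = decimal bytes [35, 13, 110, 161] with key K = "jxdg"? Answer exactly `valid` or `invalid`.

Key "jxdg" = 6a 78 64 67 is 4 bytes ≤ B = 6; zero-pad to 6 bytes: K' = 6a 78 64 67 00 00.
K' ⊕ ipad = 5c 4e 52 51 36 36; K' ⊕ opad = 36 24 38 3b 5c 5c.
Inner hash: sum = 92+78+82+81+54+54+35+13+110+161 = 760; mod 256 = 248 → f8.
Outer hash (recomputed tag): sum = 54+36+56+59+92+92+248 = 637; mod 256 = 125 → 7d.
Recomputed tag = 7d; claimed = 7d → match.

valid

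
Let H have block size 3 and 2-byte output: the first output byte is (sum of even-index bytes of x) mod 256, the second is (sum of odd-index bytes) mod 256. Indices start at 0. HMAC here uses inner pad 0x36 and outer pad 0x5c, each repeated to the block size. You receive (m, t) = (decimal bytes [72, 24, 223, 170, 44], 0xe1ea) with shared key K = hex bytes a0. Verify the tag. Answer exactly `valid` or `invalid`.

Key hex bytes a0 is 1 byte ≤ B = 3; zero-pad to 3 bytes: K' = a0 00 00.
K' ⊕ ipad = 96 36 36; K' ⊕ opad = fc 5c 5c.
Inner hash: even-index sum = 398 mod 256 = 142; odd-index sum = 393 mod 256 = 137 → 8e 89.
Outer hash (recomputed tag): even-index sum = 481 mod 256 = 225; odd-index sum = 234 mod 256 = 234 → e1 ea.
Recomputed tag = e1ea; claimed = e1ea → match.

valid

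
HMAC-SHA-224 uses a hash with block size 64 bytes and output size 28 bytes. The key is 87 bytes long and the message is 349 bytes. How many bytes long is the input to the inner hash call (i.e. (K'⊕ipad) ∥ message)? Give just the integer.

Key is 87 > 64 bytes, so it is hashed to 28 bytes then zero-padded to 64: |K'| = 64.
Inner input = (K'⊕ipad) ∥ m → 64 + 349 = 413 bytes.

413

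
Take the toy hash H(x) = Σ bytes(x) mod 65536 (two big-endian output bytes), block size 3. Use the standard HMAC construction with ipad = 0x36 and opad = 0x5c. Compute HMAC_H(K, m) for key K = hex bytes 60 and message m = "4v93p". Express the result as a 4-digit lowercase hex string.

013e

Key hex bytes 60 is 1 byte ≤ B = 3; zero-pad to 3 bytes: K' = 60 00 00.
K' ⊕ ipad = 56 36 36.  K' ⊕ opad = 3c 5c 5c.
Inner input = (K'⊕ipad) ∥ m = 56 36 36 ∥ 34 76 39 33 70.
Inner hash: sum = 86+54+54+52+118+57+51+112 = 584 → 02 48.
Outer input = (K'⊕opad) ∥ inner = 3c 5c 5c ∥ 02 48.
Outer hash (tag): sum = 60+92+92+2+72 = 318 → 01 3e.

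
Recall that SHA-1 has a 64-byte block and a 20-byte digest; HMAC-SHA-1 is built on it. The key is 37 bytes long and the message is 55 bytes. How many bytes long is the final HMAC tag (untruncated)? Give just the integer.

20

The tag is one SHA-1 digest: 20 bytes.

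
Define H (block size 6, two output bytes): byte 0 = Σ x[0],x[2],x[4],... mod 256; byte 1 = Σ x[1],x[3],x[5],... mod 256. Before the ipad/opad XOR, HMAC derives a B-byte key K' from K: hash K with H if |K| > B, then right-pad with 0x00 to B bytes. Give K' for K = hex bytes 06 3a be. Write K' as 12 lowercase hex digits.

Key hex bytes 06 3a be is 3 bytes ≤ B = 6; zero-pad to 6 bytes: K' = 06 3a be 00 00 00.

063abe000000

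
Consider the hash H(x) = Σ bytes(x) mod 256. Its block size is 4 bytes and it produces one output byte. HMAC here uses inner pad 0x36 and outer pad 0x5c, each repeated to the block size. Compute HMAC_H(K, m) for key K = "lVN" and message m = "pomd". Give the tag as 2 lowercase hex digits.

Key "lVN" = 6c 56 4e is 3 bytes ≤ B = 4; zero-pad to 4 bytes: K' = 6c 56 4e 00.
K' ⊕ ipad = 5a 60 78 36.  K' ⊕ opad = 30 0a 12 5c.
Inner input = (K'⊕ipad) ∥ m = 5a 60 78 36 ∥ 70 6f 6d 64.
Inner hash: sum = 90+96+120+54+112+111+109+100 = 792; mod 256 = 24 → 18.
Outer input = (K'⊕opad) ∥ inner = 30 0a 12 5c ∥ 18.
Outer hash (tag): sum = 48+10+18+92+24 = 192 → c0.

c0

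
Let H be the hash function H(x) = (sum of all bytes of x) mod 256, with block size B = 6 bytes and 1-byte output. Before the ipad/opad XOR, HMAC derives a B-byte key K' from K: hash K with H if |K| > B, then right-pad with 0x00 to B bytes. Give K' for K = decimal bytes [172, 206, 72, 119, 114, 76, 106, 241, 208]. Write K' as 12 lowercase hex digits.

220000000000

|K| = 9 > B = 6, so first hash the key.
H(K): sum = 172+206+72+119+114+76+106+241+208 = 1314; mod 256 = 34 → 22.
Zero-pad H(K) = 22 to 6 bytes: K' = 22 00 00 00 00 00.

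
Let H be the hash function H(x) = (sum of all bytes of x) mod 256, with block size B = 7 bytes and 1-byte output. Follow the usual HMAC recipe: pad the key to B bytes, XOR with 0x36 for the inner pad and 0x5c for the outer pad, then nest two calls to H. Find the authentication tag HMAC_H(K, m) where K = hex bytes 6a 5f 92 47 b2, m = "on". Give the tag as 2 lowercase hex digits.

Key hex bytes 6a 5f 92 47 b2 is 5 bytes ≤ B = 7; zero-pad to 7 bytes: K' = 6a 5f 92 47 b2 00 00.
K' ⊕ ipad = 5c 69 a4 71 84 36 36.  K' ⊕ opad = 36 03 ce 1b ee 5c 5c.
Inner input = (K'⊕ipad) ∥ m = 5c 69 a4 71 84 36 36 ∥ 6f 6e.
Inner hash: sum = 92+105+164+113+132+54+54+111+110 = 935; mod 256 = 167 → a7.
Outer input = (K'⊕opad) ∥ inner = 36 03 ce 1b ee 5c 5c ∥ a7.
Outer hash (tag): sum = 54+3+206+27+238+92+92+167 = 879; mod 256 = 111 → 6f.

6f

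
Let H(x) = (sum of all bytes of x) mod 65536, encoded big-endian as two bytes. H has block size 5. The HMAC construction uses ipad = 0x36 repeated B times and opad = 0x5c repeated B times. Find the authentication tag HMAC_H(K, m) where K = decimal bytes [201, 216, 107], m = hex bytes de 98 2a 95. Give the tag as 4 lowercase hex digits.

Key decimal bytes [201, 216, 107] = c9 d8 6b is 3 bytes ≤ B = 5; zero-pad to 5 bytes: K' = c9 d8 6b 00 00.
K' ⊕ ipad = ff ee 5d 36 36.  K' ⊕ opad = 95 84 37 5c 5c.
Inner input = (K'⊕ipad) ∥ m = ff ee 5d 36 36 ∥ de 98 2a 95.
Inner hash: sum = 255+238+93+54+54+222+152+42+149 = 1259 → 04 eb.
Outer input = (K'⊕opad) ∥ inner = 95 84 37 5c 5c ∥ 04 eb.
Outer hash (tag): sum = 149+132+55+92+92+4+235 = 759 → 02 f7.

02f7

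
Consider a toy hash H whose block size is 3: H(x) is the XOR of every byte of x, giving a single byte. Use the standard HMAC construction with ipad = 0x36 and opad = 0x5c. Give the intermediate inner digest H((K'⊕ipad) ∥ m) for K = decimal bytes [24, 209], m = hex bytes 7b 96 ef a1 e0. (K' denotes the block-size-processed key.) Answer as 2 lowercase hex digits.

bc

Key decimal bytes [24, 209] = 18 d1 is 2 bytes ≤ B = 3; zero-pad to 3 bytes: K' = 18 d1 00.
K' ⊕ ipad = 2e e7 36.
Inner input = 2e e7 36 ∥ 7b 96 ef a1 e0.
Inner hash: XOR 2e⊕e7⊕36⊕7b⊕96⊕ef⊕a1⊕e0 = bc.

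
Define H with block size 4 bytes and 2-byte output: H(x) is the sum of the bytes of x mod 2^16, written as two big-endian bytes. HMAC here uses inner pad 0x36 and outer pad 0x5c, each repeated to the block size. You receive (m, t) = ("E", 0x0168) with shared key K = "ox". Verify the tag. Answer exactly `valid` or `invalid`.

valid

Key "ox" = 6f 78 is 2 bytes ≤ B = 4; zero-pad to 4 bytes: K' = 6f 78 00 00.
K' ⊕ ipad = 59 4e 36 36; K' ⊕ opad = 33 24 5c 5c.
Inner hash: sum = 89+78+54+54+69 = 344 → 01 58.
Outer hash (recomputed tag): sum = 51+36+92+92+1+88 = 360 → 01 68.
Recomputed tag = 0168; claimed = 0168 → match.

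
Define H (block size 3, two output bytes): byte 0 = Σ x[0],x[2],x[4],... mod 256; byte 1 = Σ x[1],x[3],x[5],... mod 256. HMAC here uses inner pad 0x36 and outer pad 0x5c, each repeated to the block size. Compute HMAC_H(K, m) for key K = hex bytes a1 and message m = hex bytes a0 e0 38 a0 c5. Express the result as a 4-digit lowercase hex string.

2ca9

Key hex bytes a1 is 1 byte ≤ B = 3; zero-pad to 3 bytes: K' = a1 00 00.
K' ⊕ ipad = 97 36 36.  K' ⊕ opad = fd 5c 5c.
Inner input = (K'⊕ipad) ∥ m = 97 36 36 ∥ a0 e0 38 a0 c5.
Inner hash: even-index sum = 589 mod 256 = 77; odd-index sum = 467 mod 256 = 211 → 4d d3.
Outer input = (K'⊕opad) ∥ inner = fd 5c 5c ∥ 4d d3.
Outer hash (tag): even-index sum = 556 mod 256 = 44; odd-index sum = 169 mod 256 = 169 → 2c a9.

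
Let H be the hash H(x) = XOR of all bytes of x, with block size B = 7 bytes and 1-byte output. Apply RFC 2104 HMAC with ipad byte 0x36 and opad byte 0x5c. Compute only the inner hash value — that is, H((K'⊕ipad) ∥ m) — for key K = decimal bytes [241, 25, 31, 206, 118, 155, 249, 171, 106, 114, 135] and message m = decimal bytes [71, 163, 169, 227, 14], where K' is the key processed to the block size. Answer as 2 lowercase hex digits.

Key decimal bytes [241, 25, 31, 206, 118, 155, 249, 171, 106, 114, 135] = f1 19 1f ce 76 9b f9 ab 6a 72 87 is 11 bytes > B = 7, so hash it first: H(key) = 19, then zero-pad to 7 bytes: K' = 19 00 00 00 00 00 00.
K' ⊕ ipad = 2f 36 36 36 36 36 36.
Inner input = 2f 36 36 36 36 36 36 ∥ 47 a3 a9 e3 0e.
Inner hash: XOR 2f⊕36⊕36⊕36⊕36⊕36⊕36⊕47⊕a3⊕a9⊕e3⊕0e = 8f.

8f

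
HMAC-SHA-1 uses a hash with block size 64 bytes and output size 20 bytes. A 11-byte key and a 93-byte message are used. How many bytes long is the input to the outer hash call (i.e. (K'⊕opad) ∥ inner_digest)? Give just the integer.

84

Key is 11 ≤ 64 bytes, zero-padded: |K'| = 64.
Outer input = (K'⊕opad) ∥ H(inner) → 64 + 20 = 84 bytes.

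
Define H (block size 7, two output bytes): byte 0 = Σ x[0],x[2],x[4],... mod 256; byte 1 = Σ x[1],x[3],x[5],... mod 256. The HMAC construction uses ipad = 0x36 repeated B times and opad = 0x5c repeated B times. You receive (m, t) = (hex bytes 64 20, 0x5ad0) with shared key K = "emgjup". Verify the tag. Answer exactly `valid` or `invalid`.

Key "emgjup" = 65 6d 67 6a 75 70 is 6 bytes ≤ B = 7; zero-pad to 7 bytes: K' = 65 6d 67 6a 75 70 00.
K' ⊕ ipad = 53 5b 51 5c 43 46 36; K' ⊕ opad = 39 31 3b 36 29 2c 5c.
Inner hash: even-index sum = 317 mod 256 = 61; odd-index sum = 353 mod 256 = 97 → 3d 61.
Outer hash (recomputed tag): even-index sum = 346 mod 256 = 90; odd-index sum = 208 mod 256 = 208 → 5a d0.
Recomputed tag = 5ad0; claimed = 5ad0 → match.

valid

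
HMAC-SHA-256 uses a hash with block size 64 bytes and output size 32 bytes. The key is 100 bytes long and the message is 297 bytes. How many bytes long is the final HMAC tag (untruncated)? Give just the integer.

The tag is one SHA-256 digest: 32 bytes.

32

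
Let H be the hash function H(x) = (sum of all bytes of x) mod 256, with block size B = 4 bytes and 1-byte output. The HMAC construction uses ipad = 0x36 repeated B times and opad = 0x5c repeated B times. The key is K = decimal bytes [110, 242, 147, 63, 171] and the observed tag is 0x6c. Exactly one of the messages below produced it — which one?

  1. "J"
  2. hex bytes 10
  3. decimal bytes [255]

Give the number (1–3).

Key decimal bytes [110, 242, 147, 63, 171] = 6e f2 93 3f ab is 5 bytes > B = 4, so hash it first: H(key) = dd, then zero-pad to 4 bytes: K' = dd 00 00 00.
K' ⊕ ipad = eb 36 36 36; K' ⊕ opad = 81 5c 5c 5c.
m1: inner = H(eb 36 36 36 4a) = d7; tag = H(81 5c 5c 5c d7) = 6c ← matches
m2: inner = H(eb 36 36 36 10) = 9d; tag = H(81 5c 5c 5c 9d) = 32
m3: inner = H(eb 36 36 36 ff) = 8c; tag = H(81 5c 5c 5c 8c) = 21

1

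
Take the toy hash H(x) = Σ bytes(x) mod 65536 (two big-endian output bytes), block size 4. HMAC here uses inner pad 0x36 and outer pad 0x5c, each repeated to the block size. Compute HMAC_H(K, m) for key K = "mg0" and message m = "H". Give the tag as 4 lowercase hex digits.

0165

Key "mg0" = 6d 67 30 is 3 bytes ≤ B = 4; zero-pad to 4 bytes: K' = 6d 67 30 00.
K' ⊕ ipad = 5b 51 06 36.  K' ⊕ opad = 31 3b 6c 5c.
Inner input = (K'⊕ipad) ∥ m = 5b 51 06 36 ∥ 48.
Inner hash: sum = 91+81+6+54+72 = 304 → 01 30.
Outer input = (K'⊕opad) ∥ inner = 31 3b 6c 5c ∥ 01 30.
Outer hash (tag): sum = 49+59+108+92+1+48 = 357 → 01 65.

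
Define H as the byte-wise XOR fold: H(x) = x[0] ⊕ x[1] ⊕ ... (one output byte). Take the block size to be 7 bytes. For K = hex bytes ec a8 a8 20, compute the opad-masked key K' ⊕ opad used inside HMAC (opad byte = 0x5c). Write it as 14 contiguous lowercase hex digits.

Key hex bytes ec a8 a8 20 is 4 bytes ≤ B = 7; zero-pad to 7 bytes: K' = ec a8 a8 20 00 00 00.
XOR each byte with 0x5c: ec⊕5c=b0, a8⊕5c=f4, a8⊕5c=f4, 20⊕5c=7c, 00⊕5c=5c, 00⊕5c=5c, 00⊕5c=5c.

b0f4f47c5c5c5c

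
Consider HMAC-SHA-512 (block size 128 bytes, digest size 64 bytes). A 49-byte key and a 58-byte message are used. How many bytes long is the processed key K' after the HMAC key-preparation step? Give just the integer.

128

Key is 49 ≤ 128 bytes, zero-padded: |K'| = 128.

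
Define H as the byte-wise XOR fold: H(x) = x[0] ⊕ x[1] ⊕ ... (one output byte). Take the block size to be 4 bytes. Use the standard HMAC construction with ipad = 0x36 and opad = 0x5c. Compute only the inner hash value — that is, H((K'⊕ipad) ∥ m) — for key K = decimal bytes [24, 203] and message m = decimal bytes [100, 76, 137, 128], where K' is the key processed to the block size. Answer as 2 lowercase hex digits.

f2

Key decimal bytes [24, 203] = 18 cb is 2 bytes ≤ B = 4; zero-pad to 4 bytes: K' = 18 cb 00 00.
K' ⊕ ipad = 2e fd 36 36.
Inner input = 2e fd 36 36 ∥ 64 4c 89 80.
Inner hash: XOR 2e⊕fd⊕36⊕36⊕64⊕4c⊕89⊕80 = f2.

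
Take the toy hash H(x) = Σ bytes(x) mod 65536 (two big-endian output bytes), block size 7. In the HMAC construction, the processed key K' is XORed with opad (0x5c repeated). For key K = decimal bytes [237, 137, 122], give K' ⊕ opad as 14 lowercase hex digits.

Key decimal bytes [237, 137, 122] = ed 89 7a is 3 bytes ≤ B = 7; zero-pad to 7 bytes: K' = ed 89 7a 00 00 00 00.
XOR each byte with 0x5c: ed⊕5c=b1, 89⊕5c=d5, 7a⊕5c=26, 00⊕5c=5c, 00⊕5c=5c, 00⊕5c=5c, 00⊕5c=5c.

b1d5265c5c5c5c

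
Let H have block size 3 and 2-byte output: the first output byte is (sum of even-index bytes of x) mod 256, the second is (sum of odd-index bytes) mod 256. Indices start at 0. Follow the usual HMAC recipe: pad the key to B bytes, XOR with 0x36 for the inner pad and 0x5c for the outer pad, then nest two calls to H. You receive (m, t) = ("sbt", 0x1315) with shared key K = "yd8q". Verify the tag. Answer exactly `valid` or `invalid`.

Key "yd8q" = 79 64 38 71 is 4 bytes > B = 3, so hash it first: H(key) = b1 d5, then zero-pad to 3 bytes: K' = b1 d5 00.
K' ⊕ ipad = 87 e3 36; K' ⊕ opad = ed 89 5c.
Inner hash: even-index sum = 287 mod 256 = 31; odd-index sum = 458 mod 256 = 202 → 1f ca.
Outer hash (recomputed tag): even-index sum = 531 mod 256 = 19; odd-index sum = 168 mod 256 = 168 → 13 a8.
Recomputed tag = 13a8; claimed = 1315 → mismatch.

invalid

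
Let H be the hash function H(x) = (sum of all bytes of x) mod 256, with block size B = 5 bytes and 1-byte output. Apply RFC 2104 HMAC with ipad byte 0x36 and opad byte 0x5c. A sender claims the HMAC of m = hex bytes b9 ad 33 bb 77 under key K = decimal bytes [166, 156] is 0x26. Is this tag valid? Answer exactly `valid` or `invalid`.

Key decimal bytes [166, 156] = a6 9c is 2 bytes ≤ B = 5; zero-pad to 5 bytes: K' = a6 9c 00 00 00.
K' ⊕ ipad = 90 aa 36 36 36; K' ⊕ opad = fa c0 5c 5c 5c.
Inner hash: sum = 144+170+54+54+54+185+173+51+187+119 = 1191; mod 256 = 167 → a7.
Outer hash (recomputed tag): sum = 250+192+92+92+92+167 = 885; mod 256 = 117 → 75.
Recomputed tag = 75; claimed = 26 → mismatch.

invalid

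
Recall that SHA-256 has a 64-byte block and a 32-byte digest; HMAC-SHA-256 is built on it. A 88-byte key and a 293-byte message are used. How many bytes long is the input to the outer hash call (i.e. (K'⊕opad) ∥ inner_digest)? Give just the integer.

96

Key is 88 > 64 bytes, so it is hashed to 32 bytes then zero-padded to 64: |K'| = 64.
Outer input = (K'⊕opad) ∥ H(inner) → 64 + 32 = 96 bytes.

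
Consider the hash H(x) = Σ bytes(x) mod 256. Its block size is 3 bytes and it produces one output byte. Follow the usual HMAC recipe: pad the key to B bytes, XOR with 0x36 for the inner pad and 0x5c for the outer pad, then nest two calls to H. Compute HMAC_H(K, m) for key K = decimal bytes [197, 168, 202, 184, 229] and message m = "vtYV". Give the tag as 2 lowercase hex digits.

27

Key decimal bytes [197, 168, 202, 184, 229] = c5 a8 ca b8 e5 is 5 bytes > B = 3, so hash it first: H(key) = d4, then zero-pad to 3 bytes: K' = d4 00 00.
K' ⊕ ipad = e2 36 36.  K' ⊕ opad = 88 5c 5c.
Inner input = (K'⊕ipad) ∥ m = e2 36 36 ∥ 76 74 59 56.
Inner hash: sum = 226+54+54+118+116+89+86 = 743; mod 256 = 231 → e7.
Outer input = (K'⊕opad) ∥ inner = 88 5c 5c ∥ e7.
Outer hash (tag): sum = 136+92+92+231 = 551; mod 256 = 39 → 27.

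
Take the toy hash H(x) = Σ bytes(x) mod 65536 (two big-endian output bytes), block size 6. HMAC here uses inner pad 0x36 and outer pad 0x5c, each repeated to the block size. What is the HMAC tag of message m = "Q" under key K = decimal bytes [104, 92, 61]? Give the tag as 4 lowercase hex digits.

Key decimal bytes [104, 92, 61] = 68 5c 3d is 3 bytes ≤ B = 6; zero-pad to 6 bytes: K' = 68 5c 3d 00 00 00.
K' ⊕ ipad = 5e 6a 0b 36 36 36.  K' ⊕ opad = 34 00 61 5c 5c 5c.
Inner input = (K'⊕ipad) ∥ m = 5e 6a 0b 36 36 36 ∥ 51.
Inner hash: sum = 94+106+11+54+54+54+81 = 454 → 01 c6.
Outer input = (K'⊕opad) ∥ inner = 34 00 61 5c 5c 5c ∥ 01 c6.
Outer hash (tag): sum = 52+0+97+92+92+92+1+198 = 624 → 02 70.

0270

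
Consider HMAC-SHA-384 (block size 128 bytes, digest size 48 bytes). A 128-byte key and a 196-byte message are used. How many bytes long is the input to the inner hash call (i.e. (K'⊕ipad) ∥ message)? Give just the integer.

324

Key is 128 ≤ 128 bytes, zero-padded: |K'| = 128.
Inner input = (K'⊕ipad) ∥ m → 128 + 196 = 324 bytes.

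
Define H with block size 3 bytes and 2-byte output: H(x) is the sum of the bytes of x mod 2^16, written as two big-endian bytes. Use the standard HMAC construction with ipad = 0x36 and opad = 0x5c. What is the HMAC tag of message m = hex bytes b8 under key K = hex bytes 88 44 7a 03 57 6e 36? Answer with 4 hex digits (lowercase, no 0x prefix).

0167

Key hex bytes 88 44 7a 03 57 6e 36 is 7 bytes > B = 3, so hash it first: H(key) = 02 44, then zero-pad to 3 bytes: K' = 02 44 00.
K' ⊕ ipad = 34 72 36.  K' ⊕ opad = 5e 18 5c.
Inner input = (K'⊕ipad) ∥ m = 34 72 36 ∥ b8.
Inner hash: sum = 52+114+54+184 = 404 → 01 94.
Outer input = (K'⊕opad) ∥ inner = 5e 18 5c ∥ 01 94.
Outer hash (tag): sum = 94+24+92+1+148 = 359 → 01 67.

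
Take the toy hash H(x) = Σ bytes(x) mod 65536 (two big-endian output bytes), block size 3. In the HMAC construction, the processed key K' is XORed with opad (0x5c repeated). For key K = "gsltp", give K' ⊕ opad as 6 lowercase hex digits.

5e765c

Key "gsltp" = 67 73 6c 74 70 is 5 bytes > B = 3, so hash it first: H(key) = 02 2a, then zero-pad to 3 bytes: K' = 02 2a 00.
XOR each byte with 0x5c: 02⊕5c=5e, 2a⊕5c=76, 00⊕5c=5c.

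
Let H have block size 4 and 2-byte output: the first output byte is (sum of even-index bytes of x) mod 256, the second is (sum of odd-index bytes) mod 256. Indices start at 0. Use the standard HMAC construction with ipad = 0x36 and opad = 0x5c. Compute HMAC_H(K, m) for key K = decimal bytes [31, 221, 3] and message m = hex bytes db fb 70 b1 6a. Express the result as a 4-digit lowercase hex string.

b5aa

Key decimal bytes [31, 221, 3] = 1f dd 03 is 3 bytes ≤ B = 4; zero-pad to 4 bytes: K' = 1f dd 03 00.
K' ⊕ ipad = 29 eb 35 36.  K' ⊕ opad = 43 81 5f 5c.
Inner input = (K'⊕ipad) ∥ m = 29 eb 35 36 ∥ db fb 70 b1 6a.
Inner hash: even-index sum = 531 mod 256 = 19; odd-index sum = 717 mod 256 = 205 → 13 cd.
Outer input = (K'⊕opad) ∥ inner = 43 81 5f 5c ∥ 13 cd.
Outer hash (tag): even-index sum = 181 mod 256 = 181; odd-index sum = 426 mod 256 = 170 → b5 aa.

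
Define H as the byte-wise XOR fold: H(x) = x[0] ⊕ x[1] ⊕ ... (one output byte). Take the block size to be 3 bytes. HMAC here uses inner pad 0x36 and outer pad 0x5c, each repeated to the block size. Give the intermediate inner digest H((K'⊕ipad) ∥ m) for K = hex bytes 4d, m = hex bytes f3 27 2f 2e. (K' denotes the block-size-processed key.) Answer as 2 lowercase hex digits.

Key hex bytes 4d is 1 byte ≤ B = 3; zero-pad to 3 bytes: K' = 4d 00 00.
K' ⊕ ipad = 7b 36 36.
Inner input = 7b 36 36 ∥ f3 27 2f 2e.
Inner hash: XOR 7b⊕36⊕36⊕f3⊕27⊕2f⊕2e = ae.

ae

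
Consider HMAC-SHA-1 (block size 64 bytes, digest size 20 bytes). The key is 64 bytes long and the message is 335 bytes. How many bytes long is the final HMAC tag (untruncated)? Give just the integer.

The tag is one SHA-1 digest: 20 bytes.

20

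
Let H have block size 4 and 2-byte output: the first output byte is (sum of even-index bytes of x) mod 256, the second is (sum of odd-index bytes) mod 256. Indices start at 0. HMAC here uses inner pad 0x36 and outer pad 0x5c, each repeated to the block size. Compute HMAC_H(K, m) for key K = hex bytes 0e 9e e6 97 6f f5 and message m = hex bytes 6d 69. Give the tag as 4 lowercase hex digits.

Key hex bytes 0e 9e e6 97 6f f5 is 6 bytes > B = 4, so hash it first: H(key) = 63 2a, then zero-pad to 4 bytes: K' = 63 2a 00 00.
K' ⊕ ipad = 55 1c 36 36.  K' ⊕ opad = 3f 76 5c 5c.
Inner input = (K'⊕ipad) ∥ m = 55 1c 36 36 ∥ 6d 69.
Inner hash: even-index sum = 248 mod 256 = 248; odd-index sum = 187 mod 256 = 187 → f8 bb.
Outer input = (K'⊕opad) ∥ inner = 3f 76 5c 5c ∥ f8 bb.
Outer hash (tag): even-index sum = 403 mod 256 = 147; odd-index sum = 397 mod 256 = 141 → 93 8d.

938d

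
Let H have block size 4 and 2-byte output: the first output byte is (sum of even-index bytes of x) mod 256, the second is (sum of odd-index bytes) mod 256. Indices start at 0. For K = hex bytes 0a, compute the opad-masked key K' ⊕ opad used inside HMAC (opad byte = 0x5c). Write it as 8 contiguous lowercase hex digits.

565c5c5c

Key hex bytes 0a is 1 byte ≤ B = 4; zero-pad to 4 bytes: K' = 0a 00 00 00.
XOR each byte with 0x5c: 0a⊕5c=56, 00⊕5c=5c, 00⊕5c=5c, 00⊕5c=5c.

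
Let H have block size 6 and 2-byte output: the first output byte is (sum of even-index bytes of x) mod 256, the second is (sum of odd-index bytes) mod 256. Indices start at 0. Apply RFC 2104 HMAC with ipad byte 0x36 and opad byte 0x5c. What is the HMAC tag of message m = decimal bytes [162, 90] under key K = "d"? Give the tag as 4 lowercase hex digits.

5010

Key "d" = 64 is 1 byte ≤ B = 6; zero-pad to 6 bytes: K' = 64 00 00 00 00 00.
K' ⊕ ipad = 52 36 36 36 36 36.  K' ⊕ opad = 38 5c 5c 5c 5c 5c.
Inner input = (K'⊕ipad) ∥ m = 52 36 36 36 36 36 ∥ a2 5a.
Inner hash: even-index sum = 352 mod 256 = 96; odd-index sum = 252 mod 256 = 252 → 60 fc.
Outer input = (K'⊕opad) ∥ inner = 38 5c 5c 5c 5c 5c ∥ 60 fc.
Outer hash (tag): even-index sum = 336 mod 256 = 80; odd-index sum = 528 mod 256 = 16 → 50 10.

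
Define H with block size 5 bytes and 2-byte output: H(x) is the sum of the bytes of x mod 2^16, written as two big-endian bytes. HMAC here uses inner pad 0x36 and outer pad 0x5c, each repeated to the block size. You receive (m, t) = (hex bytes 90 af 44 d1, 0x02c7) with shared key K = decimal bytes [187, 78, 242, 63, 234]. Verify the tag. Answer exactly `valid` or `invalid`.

Key decimal bytes [187, 78, 242, 63, 234] = bb 4e f2 3f ea is exactly B = 5 bytes: K' = bb 4e f2 3f ea.
K' ⊕ ipad = 8d 78 c4 09 dc; K' ⊕ opad = e7 12 ae 63 b6.
Inner hash: sum = 141+120+196+9+220+144+175+68+209 = 1282 → 05 02.
Outer hash (recomputed tag): sum = 231+18+174+99+182+5+2 = 711 → 02 c7.
Recomputed tag = 02c7; claimed = 02c7 → match.

valid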